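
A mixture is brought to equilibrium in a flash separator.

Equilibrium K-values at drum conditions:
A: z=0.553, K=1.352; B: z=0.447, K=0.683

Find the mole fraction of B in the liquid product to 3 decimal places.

x_B = 0.526

Rachford–Rice: g(V/F) = Σ zᵢ(Kᵢ−1)/(1+V/F(Kᵢ−1)) = 0.
Feasibility: ΣzᵢKᵢ = 1.053, Σzᵢ/Kᵢ = 1.063 — both > 1, two phases present.
Binary case is linear: z₁(K₁−1)(1+V/F(K₂−1)) + z₂(K₂−1)(1+V/F(K₁−1)) = 0
⇒ V/F = [z₁(K₁−1)+z₂(K₂−1)] / [−(K₁−1)(K₂−1)] = 0.0530/0.1116 = 0.475
Compositions from xᵢ = zᵢ/(1+V/F(Kᵢ−1)), yᵢ = Kᵢxᵢ:
  A: x = 0.474, y = 0.641
  B: x = 0.526, y = 0.359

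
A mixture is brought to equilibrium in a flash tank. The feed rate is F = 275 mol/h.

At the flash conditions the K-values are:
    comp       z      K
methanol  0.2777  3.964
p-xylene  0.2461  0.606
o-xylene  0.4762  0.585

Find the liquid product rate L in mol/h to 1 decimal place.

Material balance + equilibrium reduce to Σ zᵢ(Kᵢ−1)/(1+ψ(Kᵢ−1)) = 0.
Feasibility: ΣzᵢKᵢ = 1.5285, Σzᵢ/Kᵢ = 1.2902 — both > 1, two phases present.
Newton iteration, ψ⁰ = 0.5:
  ψ = 0.5000: g = -0.03849, g' = -0.5859 → ψ = 0.4343
  ψ = 0.4343: g = 0.00181, g' = -0.6440 → ψ = 0.4371
Converged at ψ = 0.4371.
Then V = ψ·F = 0.4371·275 = 120.2 mol/h and L = F − V = 154.8 mol/h.

L = 154.8 mol/h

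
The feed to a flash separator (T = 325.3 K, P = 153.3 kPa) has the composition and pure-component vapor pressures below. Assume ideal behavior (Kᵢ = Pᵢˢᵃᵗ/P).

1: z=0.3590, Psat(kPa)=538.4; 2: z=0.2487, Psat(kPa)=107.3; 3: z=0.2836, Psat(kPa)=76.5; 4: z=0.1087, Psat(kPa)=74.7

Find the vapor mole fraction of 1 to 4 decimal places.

Raoult's law: Kᵢ = Pᵢˢᵃᵗ/P = Pᵢˢᵃᵗ/153.3.
  K_1 = 538.4/153.3 = 3.512068, K_2 = 107.3/153.3 = 0.699935, K_3 = 76.5/153.3 = 0.499022, K_4 = 74.7/153.3 = 0.487280
Rachford–Rice: g(V/F) = Σ zᵢ(Kᵢ−1)/(1+V/F(Kᵢ−1)) = 0.
Check two-phase: ΣzᵢKᵢ = 1.6294 > 1 and Σzᵢ/Kᵢ = 1.2489 > 1, so g(0) = 0.6294 > 0 and g(1) = -0.2489 < 0.
Newton–Raphson from V/F = 0.5:
  V/F = 0.5000: g = 0.04744, g' = -0.6545 → V/F = 0.5725
  V/F = 0.5725: g = 0.00169, g' = -0.6109 → V/F = 0.5752
Converged at V/F = 0.5752.
Compositions from xᵢ = zᵢ/(1+V/F(Kᵢ−1)), yᵢ = Kᵢxᵢ:
  1: x = 0.1468, y = 0.5157
  2: x = 0.3006, y = 0.2104
  3: x = 0.3984, y = 0.1988
  4: x = 0.1542, y = 0.0751

y_1 = 0.5157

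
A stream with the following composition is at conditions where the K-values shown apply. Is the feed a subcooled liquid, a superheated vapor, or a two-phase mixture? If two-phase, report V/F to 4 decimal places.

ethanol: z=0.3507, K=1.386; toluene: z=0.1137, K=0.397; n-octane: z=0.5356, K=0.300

ΣzᵢKᵢ = 0.6919; Σzᵢ/Kᵢ = 2.3248.
Since ΣzᵢKᵢ < 1 the mixture is below its bubble point — single liquid phase.

subcooled liquid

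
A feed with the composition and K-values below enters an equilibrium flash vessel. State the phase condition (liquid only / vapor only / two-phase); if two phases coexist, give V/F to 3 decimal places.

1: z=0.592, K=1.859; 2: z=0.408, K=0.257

two-phase, V/F = 0.322

ΣzᵢKᵢ = 1.205; Σzᵢ/Kᵢ = 1.906.
Both exceed 1, so a two-phase solution exists.
Binary case is linear: z₁(K₁−1)(1+ψ(K₂−1)) + z₂(K₂−1)(1+ψ(K₁−1)) = 0
⇒ ψ = [z₁(K₁−1)+z₂(K₂−1)] / [−(K₁−1)(K₂−1)] = 0.2054/0.6382 = 0.322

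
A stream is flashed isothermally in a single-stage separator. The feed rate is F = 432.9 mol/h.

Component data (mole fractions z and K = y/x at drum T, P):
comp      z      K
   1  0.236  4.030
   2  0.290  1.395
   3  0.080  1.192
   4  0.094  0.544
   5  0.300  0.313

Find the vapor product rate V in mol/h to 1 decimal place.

V = 230.9 mol/h

Newton iteration, β⁰ = 0.3:
  β = 0.300: g = 0.1823, g' = -0.884 → β = 0.506
  β = 0.506: g = 0.0200, g' = -0.737 → β = 0.533
Converged at β = 0.533.
Then V = β·F = 0.5333·432.9 = 230.9 mol/h and L = F − V = 202.0 mol/h.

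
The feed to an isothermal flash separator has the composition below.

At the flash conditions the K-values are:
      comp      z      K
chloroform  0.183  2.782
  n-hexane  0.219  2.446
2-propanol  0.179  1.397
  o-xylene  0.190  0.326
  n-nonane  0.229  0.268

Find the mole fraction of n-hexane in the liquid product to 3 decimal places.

Rachford–Rice: g(V/F) = Σ zᵢ(Kᵢ−1)/(1+V/F(Kᵢ−1)) = 0.
Feasibility: ΣzᵢKᵢ = 1.418, Σzᵢ/Kᵢ = 1.721 — both > 1, two phases present.
Iterate (Newton) starting at V/F = 0.5:
  V/F = 0.500: g = -0.0420, g' = -0.838 → V/F = 0.450
  V/F = 0.450: g = -0.0006, g' = -0.818 → V/F = 0.449
Converged at V/F = 0.449.
Compositions from xᵢ = zᵢ/(1+V/F(Kᵢ−1)), yᵢ = Kᵢxᵢ:
  chloroform: x = 0.102, y = 0.283
  n-hexane: x = 0.133, y = 0.325
  2-propanol: x = 0.152, y = 0.212
  o-xylene: x = 0.273, y = 0.089
  n-nonane: x = 0.341, y = 0.091

x_n-hexane = 0.133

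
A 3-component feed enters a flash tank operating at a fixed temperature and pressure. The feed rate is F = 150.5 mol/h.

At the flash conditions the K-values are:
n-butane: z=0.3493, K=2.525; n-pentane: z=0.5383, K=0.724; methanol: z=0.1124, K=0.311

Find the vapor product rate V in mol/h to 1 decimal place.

Material balance + equilibrium reduce to Σ zᵢ(Kᵢ−1)/(1+ψ(Kᵢ−1)) = 0.
g(0) = ΣzᵢKᵢ − 1 = 0.3067 and g(1) = 1 − Σzᵢ/Kᵢ = -0.2433, so a root lies in (0, 1).
Newton iteration, ψ⁰ = 0.51:
  ψ = 0.5100: g = 0.00733, g' = -0.4394 → ψ = 0.5267
Converged at ψ = 0.5267.
Then V = ψ·F = 0.5267·150.5 = 79.3 mol/h and L = F − V = 71.2 mol/h.

V = 79.3 mol/h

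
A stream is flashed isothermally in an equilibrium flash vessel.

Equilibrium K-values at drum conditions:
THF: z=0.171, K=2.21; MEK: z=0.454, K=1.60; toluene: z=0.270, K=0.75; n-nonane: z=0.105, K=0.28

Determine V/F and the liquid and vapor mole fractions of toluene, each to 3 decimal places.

Material balance + equilibrium reduce to Σ zᵢ(Kᵢ−1)/(1+V/F(Kᵢ−1)) = 0.
g(0) = ΣzᵢKᵢ − 1 = 0.336 and g(1) = 1 − Σzᵢ/Kᵢ = -0.096, so a root lies in (0, 1).
Newton–Raphson from V/F = 0.5:
  V/F = 0.500: g = 0.1432, g' = -0.349 → V/F = 0.910
  V/F = 0.910: g = -0.0323, g' = -0.612 → V/F = 0.858
  V/F = 0.858: g = -0.0023, g' = -0.531 → V/F = 0.854
Converged at V/F = 0.854.
Compositions from xᵢ = zᵢ/(1+V/F(Kᵢ−1)), yᵢ = Kᵢxᵢ:
  THF: x = 0.084, y = 0.186
  MEK: x = 0.300, y = 0.480
  toluene: x = 0.343, y = 0.257
  n-nonane: x = 0.272, y = 0.076

V/F = 0.854, x_toluene = 0.343, y_toluene = 0.257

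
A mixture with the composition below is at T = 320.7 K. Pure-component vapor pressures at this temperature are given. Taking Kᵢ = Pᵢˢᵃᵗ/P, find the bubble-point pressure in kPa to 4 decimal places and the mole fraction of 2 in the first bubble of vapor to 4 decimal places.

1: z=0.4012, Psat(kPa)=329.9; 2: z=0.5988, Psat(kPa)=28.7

Pbub = 149.5414 kPa, y_2 = 0.1149

At the bubble point ψ → 0, so ΣzᵢKᵢ = 1 with Kᵢ = Pᵢˢᵃᵗ/P ⇒ P = ΣzᵢPᵢˢᵃᵗ.
P = 0.4012·329.9 + 0.5988·28.7 = 149.5414 kPa
yᵢ = zᵢPᵢˢᵃᵗ/P ⇒ y_2 = 0.5988·28.7/149.5414 = 0.1149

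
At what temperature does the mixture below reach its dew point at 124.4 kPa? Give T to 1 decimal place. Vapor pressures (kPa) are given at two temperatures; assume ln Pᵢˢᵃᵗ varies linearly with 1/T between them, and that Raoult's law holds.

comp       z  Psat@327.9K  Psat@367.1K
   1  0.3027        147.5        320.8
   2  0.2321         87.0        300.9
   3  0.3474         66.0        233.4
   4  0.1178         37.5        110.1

Dew-point temperature: Σzᵢ·P/Pᵢˢᵃᵗ(T) = 1. Interpolate ln Pᵢˢᵃᵗ = aᵢ + bᵢ/T.
  T = 327.9 K: ΣzᵢP/Pᵢˢᵃᵗ = 1.6327
  T = 367.1 K: ΣzᵢP/Pᵢˢᵃᵗ = 0.5316
  T = 347.5 K: ΣzᵢP/Pᵢˢᵃᵗ = 0.8989
  T = 337.7 K: ΣzᵢP/Pᵢˢᵃᵗ = 1.1997
  T = 342.6 K: ΣzᵢP/Pᵢˢᵃᵗ = 1.0361
  T = 345.1 K: ΣzᵢP/Pᵢˢᵃᵗ = 0.9631
Interpolating between 342.6 K and 345.1 K gives T ≈ 343.8 K.

T = 343.8 K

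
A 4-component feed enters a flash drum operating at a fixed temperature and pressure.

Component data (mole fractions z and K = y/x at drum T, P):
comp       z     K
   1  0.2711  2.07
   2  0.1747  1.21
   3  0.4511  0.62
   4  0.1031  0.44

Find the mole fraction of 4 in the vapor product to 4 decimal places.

y_4 = 0.0535

Let ψ = V/F and solve Σ zᵢ(Kᵢ−1)/(1+ψ(Kᵢ−1)) = 0.
Feasibility: ΣzᵢKᵢ = 1.0976, Σzᵢ/Kᵢ = 1.2372 — both > 1, two phases present.
Newton iteration, ψ⁰ = 0.5:
  ψ = 0.5000: g = -0.06964, g' = -0.2997 → ψ = 0.2676
  ψ = 0.2676: g = 0.00150, g' = -0.3199 → ψ = 0.2723
Converged at ψ = 0.2723.
Compositions from xᵢ = zᵢ/(1+ψ(Kᵢ−1)), yᵢ = Kᵢxᵢ:
  1: x = 0.2099, y = 0.4346
  2: x = 0.1652, y = 0.2000
  3: x = 0.5032, y = 0.3120
  4: x = 0.1217, y = 0.0535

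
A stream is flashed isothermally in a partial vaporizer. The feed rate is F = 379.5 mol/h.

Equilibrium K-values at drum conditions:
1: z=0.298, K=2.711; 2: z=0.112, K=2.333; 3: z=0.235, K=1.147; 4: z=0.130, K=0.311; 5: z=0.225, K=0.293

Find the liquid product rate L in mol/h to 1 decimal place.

L = 182.7 mol/h

Material balance + equilibrium reduce to Σ zᵢ(Kᵢ−1)/(1+V/F(Kᵢ−1)) = 0.
g(0) = ΣzᵢKᵢ − 1 = 0.445 and g(1) = 1 − Σzᵢ/Kᵢ = -0.549, so a root lies in (0, 1).
Newton–Raphson from V/F = 0.61:
  V/F = 0.610: g = -0.0707, g' = -0.805 → V/F = 0.522
  V/F = 0.522: g = -0.0027, g' = -0.750 → V/F = 0.519
Converged at V/F = 0.519.
Then V = V/F·F = 0.5186·379.5 = 196.8 mol/h and L = F − V = 182.7 mol/h.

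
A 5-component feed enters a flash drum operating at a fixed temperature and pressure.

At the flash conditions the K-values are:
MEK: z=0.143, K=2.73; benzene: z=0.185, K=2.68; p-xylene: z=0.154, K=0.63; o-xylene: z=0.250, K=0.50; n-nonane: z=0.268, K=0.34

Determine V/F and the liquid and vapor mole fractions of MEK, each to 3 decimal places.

V/F = 0.216, x_MEK = 0.104, y_MEK = 0.284

Material balance + equilibrium reduce to Σ zᵢ(Kᵢ−1)/(1+V/F(Kᵢ−1)) = 0.
Check two-phase: ΣzᵢKᵢ = 1.199 > 1 and Σzᵢ/Kᵢ = 1.654 > 1, so g(0) = 0.199 > 0 and g(1) = -0.654 < 0.
Iterate (Newton) starting at V/F = 0.56:
  V/F = 0.560: g = -0.2403, g' = -0.697 → V/F = 0.215
  V/F = 0.215: g = 0.0004, g' = -0.771 → V/F = 0.216
Converged at V/F = 0.216.
Compositions from xᵢ = zᵢ/(1+V/F(Kᵢ−1)), yᵢ = Kᵢxᵢ:
  MEK: x = 0.104, y = 0.284
  benzene: x = 0.136, y = 0.364
  p-xylene: x = 0.167, y = 0.105
  o-xylene: x = 0.280, y = 0.140
  n-nonane: x = 0.312, y = 0.106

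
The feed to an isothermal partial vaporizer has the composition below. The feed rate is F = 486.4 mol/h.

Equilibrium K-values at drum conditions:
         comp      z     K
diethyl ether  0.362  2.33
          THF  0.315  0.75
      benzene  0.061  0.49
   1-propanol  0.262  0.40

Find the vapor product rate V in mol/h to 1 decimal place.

Material balance + equilibrium reduce to Σ zᵢ(Kᵢ−1)/(1+V/F(Kᵢ−1)) = 0.
g(0) = ΣzᵢKᵢ − 1 = 0.214 and g(1) = 1 − Σzᵢ/Kᵢ = -0.355, so a root lies in (0, 1).
Newton–Raphson from V/F = 0.5:
  V/F = 0.500: g = -0.0672, g' = -0.478 → V/F = 0.359
  V/F = 0.359: g = 0.0007, g' = -0.494 → V/F = 0.361
Converged at V/F = 0.361.
Then V = V/F·F = 0.3609·486.4 = 175.5 mol/h and L = F − V = 310.9 mol/h.

V = 175.5 mol/h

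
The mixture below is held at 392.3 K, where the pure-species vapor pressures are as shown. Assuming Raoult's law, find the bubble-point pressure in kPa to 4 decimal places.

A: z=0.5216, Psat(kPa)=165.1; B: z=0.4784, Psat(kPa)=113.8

Pbub = 140.5581 kPa

At the bubble point ψ → 0, so ΣzᵢKᵢ = 1 with Kᵢ = Pᵢˢᵃᵗ/P ⇒ P = ΣzᵢPᵢˢᵃᵗ.
P = 0.5216·165.1 + 0.4784·113.8 = 140.5581 kPa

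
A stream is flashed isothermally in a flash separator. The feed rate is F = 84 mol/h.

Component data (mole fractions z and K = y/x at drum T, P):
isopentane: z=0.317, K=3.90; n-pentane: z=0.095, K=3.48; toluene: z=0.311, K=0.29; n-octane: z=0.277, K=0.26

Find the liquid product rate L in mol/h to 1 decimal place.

L = 53.9 mol/h

Material balance + equilibrium reduce to Σ zᵢ(Kᵢ−1)/(1+ψ(Kᵢ−1)) = 0.
g(0) = ΣzᵢKᵢ − 1 = 0.729 and g(1) = 1 − Σzᵢ/Kᵢ = -1.246, so a root lies in (0, 1).
Newton–Raphson from ψ = 0.5:
  ψ = 0.500: g = -0.1873, g' = -1.320 → ψ = 0.358
  ψ = 0.358: g = 0.0008, g' = -1.368 → ψ = 0.359
Converged at ψ = 0.359.
Then V = ψ·F = 0.3587·84 = 30.1 mol/h and L = F − V = 53.9 mol/h.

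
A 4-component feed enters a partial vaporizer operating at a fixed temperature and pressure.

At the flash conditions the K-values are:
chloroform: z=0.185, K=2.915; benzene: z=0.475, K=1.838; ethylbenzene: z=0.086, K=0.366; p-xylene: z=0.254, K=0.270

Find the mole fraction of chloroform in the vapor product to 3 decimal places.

y_chloroform = 0.248

Let ψ = V/F and solve Σ zᵢ(Kᵢ−1)/(1+ψ(Kᵢ−1)) = 0.
Feasibility: ΣzᵢKᵢ = 1.512, Σzᵢ/Kᵢ = 1.498 — both > 1, two phases present.
Iterate (Newton) starting at ψ = 0.44:
  ψ = 0.440: g = 0.1343, g' = -0.738 → ψ = 0.622
  ψ = 0.622: g = -0.0063, g' = -0.834 → ψ = 0.614
Converged at ψ = 0.614.
Compositions from xᵢ = zᵢ/(1+ψ(Kᵢ−1)), yᵢ = Kᵢxᵢ:
  chloroform: x = 0.085, y = 0.248
  benzene: x = 0.314, y = 0.576
  ethylbenzene: x = 0.141, y = 0.052
  p-xylene: x = 0.461, y = 0.124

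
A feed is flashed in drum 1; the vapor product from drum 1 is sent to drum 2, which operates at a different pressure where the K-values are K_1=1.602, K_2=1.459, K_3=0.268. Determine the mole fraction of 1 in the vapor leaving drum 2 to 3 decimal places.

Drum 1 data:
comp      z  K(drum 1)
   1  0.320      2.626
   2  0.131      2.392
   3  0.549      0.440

y_1 (drum 2) = 0.642

Drum 1:
Rachford–Rice: g(ψ₁) = Σ zᵢ(Kᵢ−1)/(1+ψ₁(Kᵢ−1)) = 0.
Check two-phase: ΣzᵢKᵢ = 1.395 > 1 and Σzᵢ/Kᵢ = 1.424 > 1, so g(0) = 0.395 > 0 and g(1) = -0.424 < 0.
Newton iteration, ψ₁⁰ = 0.57:
  ψ₁ = 0.570: g = -0.0799, g' = -0.678 → ψ₁ = 0.452
Converged at ψ₁ = 0.452.
Drum-1 compositions:
  1: x = 0.184, y = 0.484
  2: x = 0.080, y = 0.192
  3: x = 0.735, y = 0.323
Drum-2 feed = drum-1 vapor: z₂ = (0.4842, 0.1923, 0.3235).
Drum 2:
Let ψ₂ = V/F and solve Σ zᵢ(Kᵢ−1)/(1+ψ₂(Kᵢ−1)) = 0.
Check two-phase: ΣzᵢKᵢ = 1.143 > 1 and Σzᵢ/Kᵢ = 1.641 > 1, so g(0) = 0.143 > 0 and g(1) = -0.641 < 0.
Iterate (Newton) starting at ψ₂ = 0.5:
  ψ₂ = 0.500: g = -0.0777, g' = -0.562 → ψ₂ = 0.362
  ψ₂ = 0.362: g = -0.0070, g' = -0.469 → ψ₂ = 0.347
Converged at ψ₂ = 0.347.
  1: x = 0.401, y = 0.642
  2: x = 0.166, y = 0.242
  3: x = 0.433, y = 0.116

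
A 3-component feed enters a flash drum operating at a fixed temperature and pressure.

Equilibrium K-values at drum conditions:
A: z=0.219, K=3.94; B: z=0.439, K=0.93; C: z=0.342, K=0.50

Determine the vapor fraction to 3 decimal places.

ψ = 0.502

Material balance + equilibrium reduce to Σ zᵢ(Kᵢ−1)/(1+ψ(Kᵢ−1)) = 0.
Check two-phase: ΣzᵢKᵢ = 1.442 > 1 and Σzᵢ/Kᵢ = 1.212 > 1, so g(0) = 0.442 > 0 and g(1) = -0.212 < 0.
Newton–Raphson from ψ = 0.5:
  ψ = 0.500: g = 0.0008, g' = -0.465 → ψ = 0.502
Converged at ψ = 0.502.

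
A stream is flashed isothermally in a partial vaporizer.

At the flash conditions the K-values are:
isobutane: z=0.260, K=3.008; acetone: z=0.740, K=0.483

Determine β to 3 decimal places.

β = 0.134

Let β = V/F and solve Σ zᵢ(Kᵢ−1)/(1+β(Kᵢ−1)) = 0.
g(0) = ΣzᵢKᵢ − 1 = 0.139 and g(1) = 1 − Σzᵢ/Kᵢ = -0.619, so a root lies in (0, 1).
Newton iteration, β⁰ = 0.52:
  β = 0.520: g = -0.2678, g' = -0.621 → β = 0.089
  β = 0.089: g = 0.0423, g' = -0.973 → β = 0.132
  β = 0.132: g = 0.0020, g' = -0.883 → β = 0.134
Converged at β = 0.134.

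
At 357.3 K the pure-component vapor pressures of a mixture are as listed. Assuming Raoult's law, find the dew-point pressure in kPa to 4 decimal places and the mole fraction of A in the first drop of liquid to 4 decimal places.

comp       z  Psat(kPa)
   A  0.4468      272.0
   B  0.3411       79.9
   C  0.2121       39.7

Pdew = 88.8549 kPa, x_A = 0.1460

At the dew point ψ → 1, so Σzᵢ/Kᵢ = 1 with Kᵢ = Pᵢˢᵃᵗ/P ⇒ 1/P = Σzᵢ/Pᵢˢᵃᵗ.
1/P = 0.4468/272.0 + 0.3411/79.9 + 0.2121/39.7 = 0.0112543 ⇒ P = 88.8549 kPa
xᵢ = zᵢP/Pᵢˢᵃᵗ ⇒ x_A = 0.4468·88.8549/272.0 = 0.1460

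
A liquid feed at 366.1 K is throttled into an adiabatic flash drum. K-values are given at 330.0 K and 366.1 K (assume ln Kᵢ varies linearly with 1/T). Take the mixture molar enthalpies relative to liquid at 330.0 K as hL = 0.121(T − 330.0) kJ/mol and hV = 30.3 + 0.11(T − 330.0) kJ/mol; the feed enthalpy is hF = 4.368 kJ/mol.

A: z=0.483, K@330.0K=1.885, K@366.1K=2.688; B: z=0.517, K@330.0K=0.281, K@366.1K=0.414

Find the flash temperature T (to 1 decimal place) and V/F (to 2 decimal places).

Adiabatic flash: solve Rachford–Rice at each trial T, then check hF = ψ·hV(T) + (1−ψ)·hL(T).
  T = 330.0 K: K = (1.885, 0.281), RR gives ψ = 0.088, H_out = 2.654 kJ/mol
  T = 366.1 K: K = (2.688, 0.414), RR gives ψ = 0.518, H_out = 19.856 kJ/mol
  T = 348.1 K: K = (2.273, 0.345), RR gives ψ = 0.331, H_out = 12.151 kJ/mol
  T = 339.1 K: K = (2.076, 0.312), RR gives ψ = 0.222, H_out = 7.801 kJ/mol
  T = 334.6 K: K = (1.981, 0.297), RR gives ψ = 0.159, H_out = 5.380 kJ/mol
  T = 332.3 K: K = (1.933, 0.289), RR gives ψ = 0.125, H_out = 4.053 kJ/mol
Linear interpolation between T = 332.3 (H_out = 4.053) and T = 334.6 (H_out = 5.380) on hF = 4.368 gives T ≈ 332.8 K, at which ψ = 0.13.

T = 332.8 K, V/F = 0.13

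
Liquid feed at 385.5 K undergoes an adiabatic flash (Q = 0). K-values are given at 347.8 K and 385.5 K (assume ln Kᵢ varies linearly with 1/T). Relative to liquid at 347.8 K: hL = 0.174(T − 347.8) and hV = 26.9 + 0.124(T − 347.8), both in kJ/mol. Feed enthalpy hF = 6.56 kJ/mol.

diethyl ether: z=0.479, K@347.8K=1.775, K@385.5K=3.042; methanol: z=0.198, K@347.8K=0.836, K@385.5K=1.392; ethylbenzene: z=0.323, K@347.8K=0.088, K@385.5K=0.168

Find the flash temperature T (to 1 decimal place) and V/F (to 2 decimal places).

T = 353.6 K, V/F = 0.21

Adiabatic flash: solve Rachford–Rice at each trial T, then check hF = ψ·hV(T) + (1−ψ)·hL(T).
  T = 347.8 K: K = (1.775, 0.836, 0.088), RR gives ψ = 0.078, H_out = 2.100 kJ/mol
  T = 385.5 K: K = (3.042, 1.392, 0.168), RR gives ψ = 0.573, H_out = 20.904 kJ/mol
  T = 366.6 K: K = (2.354, 1.092, 0.124), RR gives ψ = 0.403, H_out = 13.722 kJ/mol
  T = 357.2 K: K = (2.052, 0.959, 0.105), RR gives ψ = 0.274, H_out = 8.868 kJ/mol
  T = 352.5 K: K = (1.910, 0.896, 0.096), RR gives ψ = 0.187, H_out = 5.816 kJ/mol
  T = 354.9 K: K = (1.982, 0.928, 0.100), RR gives ψ = 0.234, H_out = 7.443 kJ/mol
Linear interpolation between T = 352.5 (H_out = 5.816) and T = 354.9 (H_out = 7.443) on hF = 6.56 gives T ≈ 353.6 K, at which ψ = 0.21.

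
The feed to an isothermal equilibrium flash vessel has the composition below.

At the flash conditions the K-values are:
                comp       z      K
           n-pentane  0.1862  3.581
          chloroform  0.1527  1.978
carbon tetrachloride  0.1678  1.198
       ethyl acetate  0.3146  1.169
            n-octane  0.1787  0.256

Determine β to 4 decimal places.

Let β = V/F and solve Σ zᵢ(Kᵢ−1)/(1+β(Kᵢ−1)) = 0.
Feasibility: ΣzᵢKᵢ = 1.5834, Σzᵢ/Kᵢ = 1.2364 — both > 1, two phases present.
Newton–Raphson from β = 0.5:
  β = 0.5000: g = 0.17766, g' = -0.5662 → β = 0.8138
  β = 0.8138: g = -0.02345, g' = -0.8216 → β = 0.7852
  β = 0.7852: g = -0.00081, g' = -0.7662 → β = 0.7842
Converged at β = 0.7842.

β = 0.7842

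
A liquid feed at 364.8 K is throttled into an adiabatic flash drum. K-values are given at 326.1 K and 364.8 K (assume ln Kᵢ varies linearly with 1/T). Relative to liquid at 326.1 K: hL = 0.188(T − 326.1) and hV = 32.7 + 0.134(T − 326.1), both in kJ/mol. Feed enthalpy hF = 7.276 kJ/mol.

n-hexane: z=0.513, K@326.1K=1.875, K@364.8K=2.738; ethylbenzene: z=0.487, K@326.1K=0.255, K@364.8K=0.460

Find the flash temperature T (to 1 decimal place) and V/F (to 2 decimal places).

T = 330.3 K, V/F = 0.20

Adiabatic flash: solve Rachford–Rice at each trial T, then check hF = ψ·hV(T) + (1−ψ)·hL(T).
  T = 326.1 K: K = (1.875, 0.255), RR gives ψ = 0.132, H_out = 4.317 kJ/mol
  T = 364.8 K: K = (2.738, 0.460), RR gives ψ = 0.670, H_out = 27.778 kJ/mol
  T = 345.5 K: K = (2.291, 0.348), RR gives ψ = 0.410, H_out = 16.630 kJ/mol
  T = 335.8 K: K = (2.079, 0.299), RR gives ψ = 0.281, H_out = 10.858 kJ/mol
  T = 331.0 K: K = (1.977, 0.277), RR gives ψ = 0.211, H_out = 7.759 kJ/mol
  T = 328.6 K: K = (1.927, 0.266), RR gives ψ = 0.173, H_out = 6.115 kJ/mol
Linear interpolation between T = 328.6 (H_out = 6.115) and T = 331.0 (H_out = 7.759) on hF = 7.276 gives T ≈ 330.3 K, at which ψ = 0.20.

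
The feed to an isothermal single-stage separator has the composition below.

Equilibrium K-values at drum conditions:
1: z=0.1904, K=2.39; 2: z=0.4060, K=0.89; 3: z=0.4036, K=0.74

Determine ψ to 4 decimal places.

ψ = 0.4334

Material balance + equilibrium reduce to Σ zᵢ(Kᵢ−1)/(1+ψ(Kᵢ−1)) = 0.
Feasibility: ΣzᵢKᵢ = 1.1151, Σzᵢ/Kᵢ = 1.0813 — both > 1, two phases present.
Newton iteration, ψ⁰ = 0.5:
  ψ = 0.5000: g = -0.01174, g' = -0.1696 → ψ = 0.4308
  ψ = 0.4308: g = 0.00048, g' = -0.1839 → ψ = 0.4334
Converged at ψ = 0.4334.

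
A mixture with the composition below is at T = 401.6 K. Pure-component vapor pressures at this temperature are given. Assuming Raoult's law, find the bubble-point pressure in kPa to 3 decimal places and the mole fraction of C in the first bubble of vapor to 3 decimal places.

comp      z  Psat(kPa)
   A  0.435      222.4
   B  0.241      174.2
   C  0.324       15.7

At the bubble point ψ → 0, so ΣzᵢKᵢ = 1 with Kᵢ = Pᵢˢᵃᵗ/P ⇒ P = ΣzᵢPᵢˢᵃᵗ.
P = 0.435·222.4 + 0.241·174.2 + 0.324·15.7 = 143.813 kPa
yᵢ = zᵢPᵢˢᵃᵗ/P ⇒ y_C = 0.324·15.7/143.813 = 0.035

Pbub = 143.813 kPa, y_C = 0.035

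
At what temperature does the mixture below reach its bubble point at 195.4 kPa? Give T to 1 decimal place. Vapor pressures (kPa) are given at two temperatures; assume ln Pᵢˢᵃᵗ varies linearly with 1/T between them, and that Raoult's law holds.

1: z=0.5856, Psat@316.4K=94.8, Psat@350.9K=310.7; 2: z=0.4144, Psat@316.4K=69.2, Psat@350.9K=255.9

T = 339.2 K

Bubble-point temperature: ΣzᵢPᵢˢᵃᵗ(T) = P. Interpolate ln Pᵢˢᵃᵗ = aᵢ + bᵢ/T.
  T = 316.4 K: ΣzᵢPᵢˢᵃᵗ = 84.19 kPa
  T = 350.9 K: ΣzᵢPᵢˢᵃᵗ = 287.99 kPa
  T = 333.6 K: ΣzᵢPᵢˢᵃᵗ = 160.39 kPa
  T = 342.2 K: ΣzᵢPᵢˢᵃᵗ = 216.13 kPa
  T = 337.9 K: ΣzᵢPᵢˢᵃᵗ = 186.53 kPa
  T = 340.0 K: ΣzᵢPᵢˢᵃᵗ = 200.54 kPa
Interpolating between 337.9 K and 340.0 K gives T ≈ 339.2 K.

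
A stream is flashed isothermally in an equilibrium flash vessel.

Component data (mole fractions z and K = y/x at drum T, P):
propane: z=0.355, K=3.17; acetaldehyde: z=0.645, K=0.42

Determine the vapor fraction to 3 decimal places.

Let ψ = V/F and solve Σ zᵢ(Kᵢ−1)/(1+ψ(Kᵢ−1)) = 0.
Check two-phase: ΣzᵢKᵢ = 1.396 > 1 and Σzᵢ/Kᵢ = 1.648 > 1, so g(0) = 0.396 > 0 and g(1) = -0.648 < 0.
Newton iteration, ψ⁰ = 0.44:
  ψ = 0.440: g = -0.1082, g' = -0.829 → ψ = 0.309
  ψ = 0.309: g = 0.0050, g' = -0.921 → ψ = 0.315
Converged at ψ = 0.315.

ψ = 0.315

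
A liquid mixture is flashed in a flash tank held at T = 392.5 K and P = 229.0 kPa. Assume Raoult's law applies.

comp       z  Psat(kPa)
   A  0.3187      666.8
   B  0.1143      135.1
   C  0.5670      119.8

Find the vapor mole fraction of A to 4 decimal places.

Raoult's law: Kᵢ = Pᵢˢᵃᵗ/P = Pᵢˢᵃᵗ/229.0.
  K_A = 666.8/229.0 = 2.911790, K_B = 135.1/229.0 = 0.589956, K_C = 119.8/229.0 = 0.523144
Rachford–Rice: g(ψ) = Σ zᵢ(Kᵢ−1)/(1+ψ(Kᵢ−1)) = 0.
Check two-phase: ΣzᵢKᵢ = 1.2920 > 1 and Σzᵢ/Kᵢ = 1.3870 > 1, so g(0) = 0.2920 > 0 and g(1) = -0.3870 < 0.
Newton–Raphson from ψ = 0.51:
  ψ = 0.5100: g = -0.10802, g' = -0.5545 → ψ = 0.3152
  ψ = 0.3152: g = 0.00818, g' = -0.6575 → ψ = 0.3276
  ψ = 0.3276: g = 0.00007, g' = -0.6471 → ψ = 0.3277
Converged at ψ = 0.3277.
Compositions from xᵢ = zᵢ/(1+ψ(Kᵢ−1)), yᵢ = Kᵢxᵢ:
  A: x = 0.1959, y = 0.5705
  B: x = 0.1320, y = 0.0779
  C: x = 0.6720, y = 0.3516

y_A = 0.5705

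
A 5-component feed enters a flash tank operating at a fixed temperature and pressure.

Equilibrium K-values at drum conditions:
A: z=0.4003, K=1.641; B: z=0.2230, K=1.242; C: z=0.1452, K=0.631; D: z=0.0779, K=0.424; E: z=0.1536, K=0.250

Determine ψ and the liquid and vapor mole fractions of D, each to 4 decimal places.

Newton–Raphson from ψ = 0.69:
  ψ = 0.6900: g = -0.16095, g' = -0.5665 → ψ = 0.4059
  ψ = 0.4059: g = -0.03445, g' = -0.3644 → ψ = 0.3114
  ψ = 0.3114: g = -0.00142, g' = -0.3363 → ψ = 0.3071
Converged at ψ = 0.3071.
Compositions from xᵢ = zᵢ/(1+ψ(Kᵢ−1)), yᵢ = Kᵢxᵢ:
  A: x = 0.3345, y = 0.5488
  B: x = 0.2076, y = 0.2578
  C: x = 0.1638, y = 0.1033
  D: x = 0.0946, y = 0.0401
  E: x = 0.1996, y = 0.0499

ψ = 0.3071, x_D = 0.0946, y_D = 0.0401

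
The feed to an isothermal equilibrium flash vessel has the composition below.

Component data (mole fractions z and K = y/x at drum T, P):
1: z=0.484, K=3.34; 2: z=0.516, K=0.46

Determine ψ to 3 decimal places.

ψ = 0.676

Rachford–Rice: g(ψ) = Σ zᵢ(Kᵢ−1)/(1+ψ(Kᵢ−1)) = 0.
g(0) = ΣzᵢKᵢ − 1 = 0.854 and g(1) = 1 − Σzᵢ/Kᵢ = -0.267, so a root lies in (0, 1).
Binary case is linear: z₁(K₁−1)(1+ψ(K₂−1)) + z₂(K₂−1)(1+ψ(K₁−1)) = 0
⇒ ψ = [z₁(K₁−1)+z₂(K₂−1)] / [−(K₁−1)(K₂−1)] = 0.8539/1.2636 = 0.676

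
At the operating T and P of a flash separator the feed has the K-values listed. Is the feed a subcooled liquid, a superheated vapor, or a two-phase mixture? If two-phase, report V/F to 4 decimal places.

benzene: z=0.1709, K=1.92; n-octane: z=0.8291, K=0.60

ΣzᵢKᵢ = 0.8256; Σzᵢ/Kᵢ = 1.4708.
Since ΣzᵢKᵢ < 1 the mixture is below its bubble point — single liquid phase.

subcooled liquid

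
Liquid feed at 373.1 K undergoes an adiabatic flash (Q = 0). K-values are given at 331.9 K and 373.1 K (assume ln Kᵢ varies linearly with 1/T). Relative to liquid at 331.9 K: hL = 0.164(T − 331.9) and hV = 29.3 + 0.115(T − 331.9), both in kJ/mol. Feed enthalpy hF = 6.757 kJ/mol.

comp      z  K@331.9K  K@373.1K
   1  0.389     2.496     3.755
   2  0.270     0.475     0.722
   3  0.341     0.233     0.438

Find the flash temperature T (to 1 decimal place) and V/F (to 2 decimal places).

Adiabatic flash: solve Rachford–Rice at each trial T, then check hF = ψ·hV(T) + (1−ψ)·hL(T).
  T = 331.9 K: K = (2.496, 0.475, 0.233), RR gives ψ = 0.178, H_out = 5.225 kJ/mol
  T = 373.1 K: K = (3.755, 0.722, 0.438), RR gives ψ = 0.636, H_out = 24.107 kJ/mol
  T = 352.5 K: K = (3.098, 0.593, 0.325), RR gives ψ = 0.397, H_out = 14.609 kJ/mol
  T = 342.2 K: K = (2.790, 0.532, 0.277), RR gives ψ = 0.290, H_out = 10.047 kJ/mol
  T = 337.0 K: K = (2.640, 0.503, 0.254), RR gives ψ = 0.235, H_out = 7.665 kJ/mol
  T = 334.4 K: K = (2.566, 0.489, 0.243), RR gives ψ = 0.207, H_out = 6.437 kJ/mol
  T = 335.7 K: K = (2.603, 0.496, 0.249), RR gives ψ = 0.221, H_out = 7.055 kJ/mol
Linear interpolation between T = 334.4 (H_out = 6.437) and T = 335.7 (H_out = 7.055) on hF = 6.757 gives T ≈ 335.1 K, at which ψ = 0.21.

T = 335.1 K, V/F = 0.21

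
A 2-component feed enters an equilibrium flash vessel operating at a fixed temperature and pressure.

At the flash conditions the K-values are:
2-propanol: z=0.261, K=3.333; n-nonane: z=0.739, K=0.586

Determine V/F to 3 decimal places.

V/F = 0.314

Material balance + equilibrium reduce to Σ zᵢ(Kᵢ−1)/(1+V/F(Kᵢ−1)) = 0.
Check two-phase: ΣzᵢKᵢ = 1.303 > 1 and Σzᵢ/Kᵢ = 1.339 > 1, so g(0) = 0.303 > 0 and g(1) = -0.339 < 0.
Newton iteration, V/F⁰ = 0.5:
  V/F = 0.500: g = -0.1047, g' = -0.504 → V/F = 0.292
  V/F = 0.292: g = 0.0140, g' = -0.666 → V/F = 0.313
  V/F = 0.313: g = 0.0003, g' = -0.641 → V/F = 0.314
Converged at V/F = 0.314.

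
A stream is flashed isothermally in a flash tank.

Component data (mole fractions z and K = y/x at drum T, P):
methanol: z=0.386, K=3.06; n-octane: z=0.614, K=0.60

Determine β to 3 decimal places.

β = 0.667

Binary case is linear: z₁(K₁−1)(1+β(K₂−1)) + z₂(K₂−1)(1+β(K₁−1)) = 0
⇒ β = [z₁(K₁−1)+z₂(K₂−1)] / [−(K₁−1)(K₂−1)] = 0.5496/0.8240 = 0.667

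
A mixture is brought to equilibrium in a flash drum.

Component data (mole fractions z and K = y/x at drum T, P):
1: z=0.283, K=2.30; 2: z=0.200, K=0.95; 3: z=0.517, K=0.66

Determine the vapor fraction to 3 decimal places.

Newton iteration, ψ⁰ = 0.5:
  ψ = 0.500: g = 0.0009, g' = -0.263 → ψ = 0.504
Converged at ψ = 0.504.

ψ = 0.504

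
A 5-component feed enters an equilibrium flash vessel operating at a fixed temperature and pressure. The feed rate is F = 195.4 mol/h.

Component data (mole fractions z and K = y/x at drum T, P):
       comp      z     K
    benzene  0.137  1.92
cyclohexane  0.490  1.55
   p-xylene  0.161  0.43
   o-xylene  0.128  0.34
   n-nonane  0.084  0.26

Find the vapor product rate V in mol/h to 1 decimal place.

Let ψ = V/F and solve Σ zᵢ(Kᵢ−1)/(1+ψ(Kᵢ−1)) = 0.
Feasibility: ΣzᵢKᵢ = 1.157, Σzᵢ/Kᵢ = 1.461 — both > 1, two phases present.
Iterate (Newton) starting at ψ = 0.5:
  ψ = 0.500: g = -0.0554, g' = -0.488 → ψ = 0.386
  ψ = 0.386: g = -0.0029, g' = -0.441 → ψ = 0.380
Converged at ψ = 0.380.
Then V = ψ·F = 0.3798·195.4 = 74.2 mol/h and L = F − V = 121.2 mol/h.

V = 74.2 mol/h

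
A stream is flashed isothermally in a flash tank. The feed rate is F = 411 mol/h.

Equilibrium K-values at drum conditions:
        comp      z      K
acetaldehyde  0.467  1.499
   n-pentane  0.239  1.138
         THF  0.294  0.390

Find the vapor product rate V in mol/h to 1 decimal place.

Newton–Raphson from ψ = 0.5:
  ψ = 0.500: g = -0.0407, g' = -0.305 → ψ = 0.367
  ψ = 0.367: g = -0.0026, g' = -0.269 → ψ = 0.357
Converged at ψ = 0.357.
Then V = ψ·F = 0.3569·411 = 146.7 mol/h and L = F − V = 264.3 mol/h.

V = 146.7 mol/h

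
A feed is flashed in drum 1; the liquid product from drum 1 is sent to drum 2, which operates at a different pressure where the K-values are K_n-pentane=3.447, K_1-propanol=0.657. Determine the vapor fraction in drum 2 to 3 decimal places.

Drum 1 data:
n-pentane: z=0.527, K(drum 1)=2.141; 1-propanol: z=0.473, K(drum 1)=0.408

V/F (drum 2) = 0.727

Drum 1:
Newton iteration, ψ₁⁰ = 0.5:
  ψ₁ = 0.500: g = -0.0149, g' = -0.613 → ψ₁ = 0.476
Converged at ψ₁ = 0.476.
Drum-1 compositions:
  n-pentane: x = 0.342, y = 0.731
  1-propanol: x = 0.658, y = 0.269
Drum-2 feed = drum-1 liquid: z₂ = (0.3416, 0.6584).
Drum 2:
Let ψ₂ = V/F and solve Σ zᵢ(Kᵢ−1)/(1+ψ₂(Kᵢ−1)) = 0.
g(0) = ΣzᵢKᵢ − 1 = 0.610 and g(1) = 1 − Σzᵢ/Kᵢ = -0.101, so a root lies in (0, 1).
Iterate (Newton) starting at ψ₂ = 0.5:
  ψ₂ = 0.500: g = 0.1034, g' = -0.527 → ψ₂ = 0.696
  ψ₂ = 0.696: g = 0.0125, g' = -0.413 → ψ₂ = 0.726
  ψ₂ = 0.726: g = 0.0002, g' = -0.403 → ψ₂ = 0.727
Converged at ψ₂ = 0.727.
  n-pentane: x = 0.123, y = 0.424
  1-propanol: x = 0.877, y = 0.576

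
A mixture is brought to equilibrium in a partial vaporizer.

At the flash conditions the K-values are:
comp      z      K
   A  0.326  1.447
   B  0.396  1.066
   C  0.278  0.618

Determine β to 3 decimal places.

Material balance + equilibrium reduce to Σ zᵢ(Kᵢ−1)/(1+β(Kᵢ−1)) = 0.
Feasibility: ΣzᵢKᵢ = 1.066, Σzᵢ/Kᵢ = 1.047 — both > 1, two phases present.
Newton–Raphson from β = 0.5:
  β = 0.500: g = 0.0131, g' = -0.107 → β = 0.623
  β = 0.623: g = -0.0002, g' = -0.111 → β = 0.621
Converged at β = 0.621.

β = 0.621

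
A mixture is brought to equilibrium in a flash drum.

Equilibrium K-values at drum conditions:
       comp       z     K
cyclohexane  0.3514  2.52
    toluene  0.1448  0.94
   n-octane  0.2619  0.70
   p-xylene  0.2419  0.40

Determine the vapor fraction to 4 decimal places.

ψ = 0.4889

Iterate (Newton) starting at ψ = 0.52:
  ψ = 0.5200: g = -0.01469, g' = -0.4709 → ψ = 0.4888
  ψ = 0.4888: g = 0.00005, g' = -0.4745 → ψ = 0.4889
Converged at ψ = 0.4889.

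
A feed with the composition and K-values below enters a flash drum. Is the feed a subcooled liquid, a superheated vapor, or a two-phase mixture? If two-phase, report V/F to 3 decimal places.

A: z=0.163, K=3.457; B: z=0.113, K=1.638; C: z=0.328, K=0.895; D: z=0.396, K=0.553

ΣzᵢKᵢ = 1.261; Σzᵢ/Kᵢ = 1.199.
Both exceed 1, so a two-phase solution exists.
Let ψ = V/F and solve Σ zᵢ(Kᵢ−1)/(1+ψ(Kᵢ−1)) = 0.
Newton iteration, ψ⁰ = 0.49:
  ψ = 0.490: g = -0.0263, g' = -0.363 → ψ = 0.417
  ψ = 0.417: g = 0.0010, g' = -0.392 → ψ = 0.420
Converged at ψ = 0.420.

two-phase, V/F = 0.420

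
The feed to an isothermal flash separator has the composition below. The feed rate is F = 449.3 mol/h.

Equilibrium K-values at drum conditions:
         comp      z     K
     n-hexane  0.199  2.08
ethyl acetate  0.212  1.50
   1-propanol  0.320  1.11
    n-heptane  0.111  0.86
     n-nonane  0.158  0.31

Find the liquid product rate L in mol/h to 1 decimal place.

L = 128.6 mol/h

Rachford–Rice: g(β) = Σ zᵢ(Kᵢ−1)/(1+β(Kᵢ−1)) = 0.
Feasibility: ΣzᵢKᵢ = 1.232, Σzᵢ/Kᵢ = 1.164 — both > 1, two phases present.
Newton–Raphson from β = 0.5:
  β = 0.500: g = 0.0746, g' = -0.313 → β = 0.738
  β = 0.738: g = -0.0099, g' = -0.419 → β = 0.714
Converged at β = 0.714.
Then V = β·F = 0.7139·449.3 = 320.7 mol/h and L = F − V = 128.6 mol/h.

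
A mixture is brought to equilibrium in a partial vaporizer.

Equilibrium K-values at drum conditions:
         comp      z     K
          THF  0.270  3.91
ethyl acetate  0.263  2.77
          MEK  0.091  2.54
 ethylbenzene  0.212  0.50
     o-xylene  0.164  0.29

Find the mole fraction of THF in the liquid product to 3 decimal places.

Newton–Raphson from V/F = 0.57:
  V/F = 0.570: g = 0.2580, g' = -0.926 → V/F = 0.849
  V/F = 0.849: g = -0.0039, g' = -1.045 → V/F = 0.845
Converged at V/F = 0.845.
Compositions from xᵢ = zᵢ/(1+V/F(Kᵢ−1)), yᵢ = Kᵢxᵢ:
  THF: x = 0.078, y = 0.305
  ethyl acetate: x = 0.105, y = 0.292
  MEK: x = 0.040, y = 0.100
  ethylbenzene: x = 0.367, y = 0.184
  o-xylene: x = 0.410, y = 0.119

x_THF = 0.078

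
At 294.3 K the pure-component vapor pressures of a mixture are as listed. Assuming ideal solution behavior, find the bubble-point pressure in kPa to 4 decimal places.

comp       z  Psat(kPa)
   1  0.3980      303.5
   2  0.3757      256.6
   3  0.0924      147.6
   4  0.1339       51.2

At the bubble point ψ → 0, so ΣzᵢKᵢ = 1 with Kᵢ = Pᵢˢᵃᵗ/P ⇒ P = ΣzᵢPᵢˢᵃᵗ.
P = 0.3980·303.5 + 0.3757·256.6 + 0.0924·147.6 + 0.1339·51.2 = 237.6915 kPa

Pbub = 237.6915 kPa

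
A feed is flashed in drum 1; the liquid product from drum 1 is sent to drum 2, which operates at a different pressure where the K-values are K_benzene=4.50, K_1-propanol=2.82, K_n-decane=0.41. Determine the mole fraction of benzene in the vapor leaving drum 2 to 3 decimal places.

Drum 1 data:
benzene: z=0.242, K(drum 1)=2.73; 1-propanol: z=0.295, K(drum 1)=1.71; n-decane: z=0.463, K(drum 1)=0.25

y_benzene (drum 2) = 0.287

Drum 1:
Material balance + equilibrium reduce to Σ zᵢ(Kᵢ−1)/(1+ψ₁(Kᵢ−1)) = 0.
Check two-phase: ΣzᵢKᵢ = 1.281 > 1 and Σzᵢ/Kᵢ = 2.113 > 1, so g(0) = 0.281 > 0 and g(1) = -1.113 < 0.
Iterate (Newton) starting at ψ₁ = 0.5:
  ψ₁ = 0.500: g = -0.1765, g' = -0.956 → ψ₁ = 0.315
  ψ₁ = 0.315: g = -0.0128, g' = -0.849 → ψ₁ = 0.300
Converged at ψ₁ = 0.300.
Drum-1 compositions:
  benzene: x = 0.159, y = 0.435
  1-propanol: x = 0.243, y = 0.416
  n-decane: x = 0.598, y = 0.149
Drum-2 feed = drum-1 liquid: z₂ = (0.1593, 0.2432, 0.5976).
Drum 2:
Newton–Raphson from ψ₂ = 0.5:
  ψ₂ = 0.500: g = -0.0657, g' = -0.897 → ψ₂ = 0.427
  ψ₂ = 0.427: g = 0.0014, g' = -0.940 → ψ₂ = 0.428
Converged at ψ₂ = 0.428.
  benzene: x = 0.064, y = 0.287
  1-propanol: x = 0.137, y = 0.385
  n-decane: x = 0.800, y = 0.328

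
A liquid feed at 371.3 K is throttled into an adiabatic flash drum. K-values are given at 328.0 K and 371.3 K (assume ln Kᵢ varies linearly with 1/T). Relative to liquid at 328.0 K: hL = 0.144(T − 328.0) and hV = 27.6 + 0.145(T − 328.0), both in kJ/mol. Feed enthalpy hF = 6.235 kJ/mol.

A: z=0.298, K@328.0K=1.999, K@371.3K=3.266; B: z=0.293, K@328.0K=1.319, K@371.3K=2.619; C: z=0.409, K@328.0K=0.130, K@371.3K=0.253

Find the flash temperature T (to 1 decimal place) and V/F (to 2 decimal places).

Adiabatic flash: solve Rachford–Rice at each trial T, then check hF = ψ·hV(T) + (1−ψ)·hL(T).
  T = 328.0 K: K = (1.999, 1.319, 0.130), RR gives ψ = 0.056, H_out = 1.533 kJ/mol
  T = 371.3 K: K = (3.266, 2.619, 0.253), RR gives ψ = 0.578, H_out = 22.207 kJ/mol
  T = 349.6 K: K = (2.593, 1.897, 0.185), RR gives ψ = 0.389, H_out = 13.851 kJ/mol
  T = 338.8 K: K = (2.286, 1.591, 0.156), RR gives ψ = 0.254, H_out = 8.569 kJ/mol
  T = 333.4 K: K = (2.140, 1.451, 0.143), RR gives ψ = 0.166, H_out = 5.349 kJ/mol
  T = 336.1 K: K = (2.212, 1.520, 0.149), RR gives ψ = 0.212, H_out = 7.022 kJ/mol
  T = 334.8 K: K = (2.177, 1.486, 0.146), RR gives ψ = 0.190, H_out = 6.233 kJ/mol
Linear interpolation between T = 334.8 (H_out = 6.233) and T = 336.1 (H_out = 7.022) on hF = 6.235 gives T ≈ 334.8 K, at which ψ = 0.19.

T = 334.8 K, V/F = 0.19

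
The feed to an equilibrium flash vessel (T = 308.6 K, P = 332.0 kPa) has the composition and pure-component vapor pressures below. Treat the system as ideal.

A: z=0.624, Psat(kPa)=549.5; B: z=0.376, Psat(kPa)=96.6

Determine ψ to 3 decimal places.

ψ = 0.306

Raoult's law: Kᵢ = Pᵢˢᵃᵗ/P = Pᵢˢᵃᵗ/332.0.
  K_A = 549.5/332.0 = 1.65512, K_B = 96.6/332.0 = 0.29096
Let ψ = V/F and solve Σ zᵢ(Kᵢ−1)/(1+ψ(Kᵢ−1)) = 0.
Feasibility: ΣzᵢKᵢ = 1.142, Σzᵢ/Kᵢ = 1.669 — both > 1, two phases present.
Binary case is linear: z₁(K₁−1)(1+ψ(K₂−1)) + z₂(K₂−1)(1+ψ(K₁−1)) = 0
⇒ ψ = [z₁(K₁−1)+z₂(K₂−1)] / [−(K₁−1)(K₂−1)] = 0.1422/0.4645 = 0.306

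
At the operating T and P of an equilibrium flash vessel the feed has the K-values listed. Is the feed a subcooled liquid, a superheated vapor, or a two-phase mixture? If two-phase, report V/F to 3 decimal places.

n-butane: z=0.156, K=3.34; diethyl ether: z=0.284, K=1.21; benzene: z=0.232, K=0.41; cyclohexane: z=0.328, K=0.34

ΣzᵢKᵢ = 1.071; Σzᵢ/Kᵢ = 1.812.
Both exceed 1, so a two-phase solution exists.
Newton–Raphson from ψ = 0.5:
  ψ = 0.500: g = -0.2951, g' = -0.672 → ψ = 0.061
  ψ = 0.061: g = 0.0106, g' = -0.908 → ψ = 0.073
Converged at ψ = 0.073.

two-phase, V/F = 0.073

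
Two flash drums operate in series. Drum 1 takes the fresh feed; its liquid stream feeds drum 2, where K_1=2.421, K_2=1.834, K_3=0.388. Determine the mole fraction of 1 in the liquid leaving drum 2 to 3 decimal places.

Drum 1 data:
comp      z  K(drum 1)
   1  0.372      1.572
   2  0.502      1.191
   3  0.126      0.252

Drum 1:
Let ψ₁ = V/F and solve Σ zᵢ(Kᵢ−1)/(1+ψ₁(Kᵢ−1)) = 0.
Check two-phase: ΣzᵢKᵢ = 1.214 > 1 and Σzᵢ/Kᵢ = 1.158 > 1, so g(0) = 0.214 > 0 and g(1) = -0.158 < 0.
Newton–Raphson from ψ₁ = 0.64:
  ψ₁ = 0.640: g = 0.0604, g' = -0.339 → ψ₁ = 0.818
  ψ₁ = 0.818: g = -0.0150, g' = -0.538 → ψ₁ = 0.790
  ψ₁ = 0.790: g = -0.0006, g' = -0.493 → ψ₁ = 0.789
Converged at ψ₁ = 0.789.
Drum-1 compositions:
  1: x = 0.256, y = 0.403
  2: x = 0.436, y = 0.520
  3: x = 0.307, y = 0.077
Drum-2 feed = drum-1 liquid: z₂ = (0.2563, 0.4363, 0.3074).
Drum 2:
Newton–Raphson from ψ₂ = 0.5:
  ψ₂ = 0.500: g = 0.1986, g' = -0.567 → ψ₂ = 0.850
  ψ₂ = 0.850: g = -0.0144, g' = -0.711 → ψ₂ = 0.830
Converged at ψ₂ = 0.830.
  1: x = 0.118, y = 0.285
  2: x = 0.258, y = 0.473
  3: x = 0.625, y = 0.242

x_1 (drum 2) = 0.118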